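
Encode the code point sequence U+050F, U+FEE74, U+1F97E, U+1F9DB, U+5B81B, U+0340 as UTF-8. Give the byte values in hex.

U+050F: 2-byte form → D4 8F.
U+FEE74: 4-byte form → F3 BE B9 B4.
U+1F97E: 4-byte form → F0 9F A5 BE.
U+1F9DB: 4-byte form → F0 9F A7 9B.
U+5B81B: 4-byte form → F1 9B A0 9B.
U+0340: 2-byte form → CD 80.
Concatenated (20 bytes): D4 8F F3 BE B9 B4 F0 9F A5 BE F0 9F A7 9B F1 9B A0 9B CD 80.

D4 8F F3 BE B9 B4 F0 9F A5 BE F0 9F A7 9B F1 9B A0 9B CD 80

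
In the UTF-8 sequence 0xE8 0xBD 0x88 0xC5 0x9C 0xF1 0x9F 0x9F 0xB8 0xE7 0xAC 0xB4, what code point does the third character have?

Offset 0: leading byte 0xE8 = 11101000 → 3-byte char #1 = E8 BD 88.
Offset 3: leading byte 0xC5 = 11000101 → 2-byte char #2 = C5 9C.
Offset 5: leading byte 0xF1 = 11110001 → 4-byte char #3 = F1 9F 9F B8.
Leading byte 0xF1 = 11110001 matches 11110xxx → 4-byte sequence.
Byte 1: 0xF1 = 11110001, payload 001 (3 bits).
Byte 2: 0x9F = 10011111 (10xxxxxx ✓), payload 011111.
Byte 3: 0x9F = 10011111 (10xxxxxx ✓), payload 011111.
Byte 4: 0xB8 = 10111000 (10xxxxxx ✓), payload 111000.
Concatenate: 001011111011111111000 = 0x5F7F8 (21 bits → U+5F7F8).

U+5F7F8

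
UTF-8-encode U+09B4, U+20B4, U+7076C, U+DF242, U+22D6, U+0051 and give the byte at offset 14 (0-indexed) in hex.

0xE2

U+09B4 → 3-byte form E0 A6 B4 at offsets 0–2.
U+20B4 → 3-byte form E2 82 B4 at offsets 3–5.
U+7076C → 4-byte form F1 B0 9D AC at offsets 6–9.
U+DF242 → 4-byte form F3 9F 89 82 at offsets 10–13.
U+22D6 → 3-byte form E2 8B 96 at offsets 14–16.
Offset 14 falls in char 5's range; it's byte 1 of E2 8B 96 = 0xE2.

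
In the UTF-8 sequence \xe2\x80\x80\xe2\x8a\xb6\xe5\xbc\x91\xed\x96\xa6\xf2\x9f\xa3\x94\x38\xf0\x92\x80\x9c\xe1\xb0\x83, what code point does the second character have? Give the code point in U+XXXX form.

Offset 0: leading byte 0xE2 = 11100010 → 3-byte char #1 = E2 80 80.
Offset 3: leading byte 0xE2 = 11100010 → 3-byte char #2 = E2 8A B6.
Leading byte 0xE2 = 11100010 matches 1110xxxx → 3-byte sequence.
Byte 1: 0xE2 = 11100010, payload 0010 (4 bits).
Byte 2: 0x8A = 10001010 (10xxxxxx ✓), payload 001010.
Byte 3: 0xB6 = 10110110 (10xxxxxx ✓), payload 110110.
Concatenate: 0010001010110110 = 0x22B6 (16 bits → U+22B6).

U+22B6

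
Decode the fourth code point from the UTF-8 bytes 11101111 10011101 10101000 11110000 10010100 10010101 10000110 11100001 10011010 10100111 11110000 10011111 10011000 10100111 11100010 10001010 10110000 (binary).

Offset 0: leading byte 0xEF = 11101111 → 3-byte char #1 = EF 9D A8.
Offset 3: leading byte 0xF0 = 11110000 → 4-byte char #2 = F0 94 95 86.
Offset 7: leading byte 0xE1 = 11100001 → 3-byte char #3 = E1 9A A7.
Offset 10: leading byte 0xF0 = 11110000 → 4-byte char #4 = F0 9F 98 A7.
Leading byte 0xF0 = 11110000 matches 11110xxx → 4-byte sequence.
Byte 1: 0xF0 = 11110000, payload 000 (3 bits).
Byte 2: 0x9F = 10011111 (10xxxxxx ✓), payload 011111.
Byte 3: 0x98 = 10011000 (10xxxxxx ✓), payload 011000.
Byte 4: 0xA7 = 10100111 (10xxxxxx ✓), payload 100111.
Concatenate: 000011111011000100111 = 0x1F627 (21 bits → U+1F627).

U+1F627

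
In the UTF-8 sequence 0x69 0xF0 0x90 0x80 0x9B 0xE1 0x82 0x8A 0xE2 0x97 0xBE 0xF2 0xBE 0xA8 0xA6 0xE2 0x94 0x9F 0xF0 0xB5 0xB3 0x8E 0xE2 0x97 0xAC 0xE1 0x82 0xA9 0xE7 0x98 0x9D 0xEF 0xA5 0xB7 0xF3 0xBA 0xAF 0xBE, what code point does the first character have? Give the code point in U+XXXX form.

Offset 0: leading byte 0x69 = 01101001 → 1-byte char #1 = 69.
Leading byte 0x69 = 01101001 matches 0xxxxxxx → 1-byte sequence.
Byte 1: 0x69 = 01101001, payload 1101001 (7 bits).
Concatenate: 1101001 = 0x69 (7 bits → U+0069).

U+0069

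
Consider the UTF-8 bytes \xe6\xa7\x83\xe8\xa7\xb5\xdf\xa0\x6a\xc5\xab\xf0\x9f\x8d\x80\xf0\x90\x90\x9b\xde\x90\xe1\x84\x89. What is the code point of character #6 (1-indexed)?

U+1F340

Offset 0: leading byte 0xE6 = 11100110 → 3-byte char #1 = E6 A7 83.
Offset 3: leading byte 0xE8 = 11101000 → 3-byte char #2 = E8 A7 B5.
Offset 6: leading byte 0xDF = 11011111 → 2-byte char #3 = DF A0.
Offset 8: leading byte 0x6A = 01101010 → 1-byte char #4 = 6A.
Offset 9: leading byte 0xC5 = 11000101 → 2-byte char #5 = C5 AB.
Offset 11: leading byte 0xF0 = 11110000 → 4-byte char #6 = F0 9F 8D 80.
Leading byte 0xF0 = 11110000 matches 11110xxx → 4-byte sequence.
Byte 1: 0xF0 = 11110000, payload 000 (3 bits).
Byte 2: 0x9F = 10011111 (10xxxxxx ✓), payload 011111.
Byte 3: 0x8D = 10001101 (10xxxxxx ✓), payload 001101.
Byte 4: 0x80 = 10000000 (10xxxxxx ✓), payload 000000.
Concatenate: 000011111001101000000 = 0x1F340 (21 bits → U+1F340).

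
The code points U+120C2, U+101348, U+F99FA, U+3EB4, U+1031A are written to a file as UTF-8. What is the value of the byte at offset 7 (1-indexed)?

0x8D

1-indexed offset 7 is 0-indexed offset 6.
U+120C2 → 4-byte form F0 92 83 82 at offsets 0–3.
U+101348 → 4-byte form F4 81 8D 88 at offsets 4–7.
Offset 6 falls in char 2's range; it's byte 3 of F4 81 8D 88 = 0x8D.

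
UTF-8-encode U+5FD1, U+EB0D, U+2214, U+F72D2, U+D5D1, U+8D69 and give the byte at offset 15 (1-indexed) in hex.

0x97

1-indexed offset 15 is 0-indexed offset 14.
U+5FD1 → 3-byte form E5 BF 91 at offsets 0–2.
U+EB0D → 3-byte form EE AC 8D at offsets 3–5.
U+2214 → 3-byte form E2 88 94 at offsets 6–8.
U+F72D2 → 4-byte form F3 B7 8B 92 at offsets 9–12.
U+D5D1 → 3-byte form ED 97 91 at offsets 13–15.
Offset 14 falls in char 5's range; it's byte 2 of ED 97 91 = 0x97.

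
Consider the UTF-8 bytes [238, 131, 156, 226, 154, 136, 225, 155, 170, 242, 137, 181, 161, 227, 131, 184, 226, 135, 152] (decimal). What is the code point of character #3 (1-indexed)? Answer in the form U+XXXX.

Offset 0: leading byte 0xEE = 11101110 → 3-byte char #1 = EE 83 9C.
Offset 3: leading byte 0xE2 = 11100010 → 3-byte char #2 = E2 9A 88.
Offset 6: leading byte 0xE1 = 11100001 → 3-byte char #3 = E1 9B AA.
Leading byte 0xE1 = 11100001 matches 1110xxxx → 3-byte sequence.
Byte 1: 0xE1 = 11100001, payload 0001 (4 bits).
Byte 2: 0x9B = 10011011 (10xxxxxx ✓), payload 011011.
Byte 3: 0xAA = 10101010 (10xxxxxx ✓), payload 101010.
Concatenate: 0001011011101010 = 0x16EA (16 bits → U+16EA).

U+16EA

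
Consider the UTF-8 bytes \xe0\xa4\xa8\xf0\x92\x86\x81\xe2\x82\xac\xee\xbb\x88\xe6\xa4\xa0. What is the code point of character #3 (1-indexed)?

U+20AC

Offset 0: leading byte 0xE0 = 11100000 → 3-byte char #1 = E0 A4 A8.
Offset 3: leading byte 0xF0 = 11110000 → 4-byte char #2 = F0 92 86 81.
Offset 7: leading byte 0xE2 = 11100010 → 3-byte char #3 = E2 82 AC.
Leading byte 0xE2 = 11100010 matches 1110xxxx → 3-byte sequence.
Byte 1: 0xE2 = 11100010, payload 0010 (4 bits).
Byte 2: 0x82 = 10000010 (10xxxxxx ✓), payload 000010.
Byte 3: 0xAC = 10101100 (10xxxxxx ✓), payload 101100.
Concatenate: 0010000010101100 = 0x20AC (16 bits → U+20AC).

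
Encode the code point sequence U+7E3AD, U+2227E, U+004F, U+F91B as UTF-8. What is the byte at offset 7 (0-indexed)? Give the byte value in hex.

U+7E3AD → 4-byte form F1 BE 8E AD at offsets 0–3.
U+2227E → 4-byte form F0 A2 89 BE at offsets 4–7.
Offset 7 falls in char 2's range; it's byte 4 of F0 A2 89 BE = 0xBE.

0xBE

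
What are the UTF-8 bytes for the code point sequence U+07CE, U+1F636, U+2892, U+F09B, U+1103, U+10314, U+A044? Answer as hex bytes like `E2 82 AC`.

DF 8E F0 9F 98 B6 E2 A2 92 EF 82 9B E1 84 83 F0 90 8C 94 EA 81 84

U+07CE: 2-byte form → DF 8E.
U+1F636: 4-byte form → F0 9F 98 B6.
U+2892: 3-byte form → E2 A2 92.
U+F09B: 3-byte form → EF 82 9B.
U+1103: 3-byte form → E1 84 83.
U+10314: 4-byte form → F0 90 8C 94.
U+A044: 3-byte form → EA 81 84.
Concatenated (22 bytes): DF 8E F0 9F 98 B6 E2 A2 92 EF 82 9B E1 84 83 F0 90 8C 94 EA 81 84.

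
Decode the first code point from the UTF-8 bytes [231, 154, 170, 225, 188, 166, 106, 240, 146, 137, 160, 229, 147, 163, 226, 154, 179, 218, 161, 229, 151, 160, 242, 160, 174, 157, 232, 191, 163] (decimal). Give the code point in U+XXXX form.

Offset 0: leading byte 0xE7 = 11100111 → 3-byte char #1 = E7 9A AA.
Leading byte 0xE7 = 11100111 matches 1110xxxx → 3-byte sequence.
Byte 1: 0xE7 = 11100111, payload 0111 (4 bits).
Byte 2: 0x9A = 10011010 (10xxxxxx ✓), payload 011010.
Byte 3: 0xAA = 10101010 (10xxxxxx ✓), payload 101010.
Concatenate: 0111011010101010 = 0x76AA (16 bits → U+76AA).

U+76AA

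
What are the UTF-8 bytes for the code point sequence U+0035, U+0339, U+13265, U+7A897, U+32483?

35 CC B9 F0 93 89 A5 F1 BA A2 97 F0 B2 92 83

U+0035: 1-byte form → 35.
U+0339: 2-byte form → CC B9.
U+13265: 4-byte form → F0 93 89 A5.
U+7A897: 4-byte form → F1 BA A2 97.
U+32483: 4-byte form → F0 B2 92 83.
Concatenated (15 bytes): 35 CC B9 F0 93 89 A5 F1 BA A2 97 F0 B2 92 83.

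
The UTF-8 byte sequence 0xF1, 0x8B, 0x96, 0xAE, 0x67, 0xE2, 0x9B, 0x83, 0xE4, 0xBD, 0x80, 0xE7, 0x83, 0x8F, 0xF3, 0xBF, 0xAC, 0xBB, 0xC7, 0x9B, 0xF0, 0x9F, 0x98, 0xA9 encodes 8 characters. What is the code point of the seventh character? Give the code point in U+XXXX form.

Offset 0: leading byte 0xF1 = 11110001 → 4-byte char #1 = F1 8B 96 AE.
Offset 4: leading byte 0x67 = 01100111 → 1-byte char #2 = 67.
Offset 5: leading byte 0xE2 = 11100010 → 3-byte char #3 = E2 9B 83.
Offset 8: leading byte 0xE4 = 11100100 → 3-byte char #4 = E4 BD 80.
Offset 11: leading byte 0xE7 = 11100111 → 3-byte char #5 = E7 83 8F.
Offset 14: leading byte 0xF3 = 11110011 → 4-byte char #6 = F3 BF AC BB.
Offset 18: leading byte 0xC7 = 11000111 → 2-byte char #7 = C7 9B.
Leading byte 0xC7 = 11000111 matches 110xxxxx → 2-byte sequence.
Byte 1: 0xC7 = 11000111, payload 00111 (5 bits).
Byte 2: 0x9B = 10011011 (10xxxxxx ✓), payload 011011.
Concatenate: 00111011011 = 0x1DB (11 bits → U+01DB).

U+01DB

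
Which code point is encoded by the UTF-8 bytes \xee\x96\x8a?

U+E58A

Leading byte 0xEE = 11101110 matches 1110xxxx → 3-byte sequence.
Byte 1: 0xEE = 11101110, payload 1110 (4 bits).
Byte 2: 0x96 = 10010110 (10xxxxxx ✓), payload 010110.
Byte 3: 0x8A = 10001010 (10xxxxxx ✓), payload 001010.
Concatenate: 1110010110001010 = 0xE58A (16 bits → U+E58A).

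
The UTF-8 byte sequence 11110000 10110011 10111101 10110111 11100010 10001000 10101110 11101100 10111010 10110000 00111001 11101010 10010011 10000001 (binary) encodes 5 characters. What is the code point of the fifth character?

Offset 0: leading byte 0xF0 = 11110000 → 4-byte char #1 = F0 B3 BD B7.
Offset 4: leading byte 0xE2 = 11100010 → 3-byte char #2 = E2 88 AE.
Offset 7: leading byte 0xEC = 11101100 → 3-byte char #3 = EC BA B0.
Offset 10: leading byte 0x39 = 00111001 → 1-byte char #4 = 39.
Offset 11: leading byte 0xEA = 11101010 → 3-byte char #5 = EA 93 81.
Leading byte 0xEA = 11101010 matches 1110xxxx → 3-byte sequence.
Byte 1: 0xEA = 11101010, payload 1010 (4 bits).
Byte 2: 0x93 = 10010011 (10xxxxxx ✓), payload 010011.
Byte 3: 0x81 = 10000001 (10xxxxxx ✓), payload 000001.
Concatenate: 1010010011000001 = 0xA4C1 (16 bits → U+A4C1).

U+A4C1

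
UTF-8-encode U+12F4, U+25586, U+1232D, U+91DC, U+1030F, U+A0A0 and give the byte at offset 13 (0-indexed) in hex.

U+12F4 → 3-byte form E1 8B B4 at offsets 0–2.
U+25586 → 4-byte form F0 A5 96 86 at offsets 3–6.
U+1232D → 4-byte form F0 92 8C AD at offsets 7–10.
U+91DC → 3-byte form E9 87 9C at offsets 11–13.
Offset 13 falls in char 4's range; it's byte 3 of E9 87 9C = 0x9C.

0x9C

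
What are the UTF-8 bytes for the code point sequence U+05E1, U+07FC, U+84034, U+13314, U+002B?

U+05E1: 2-byte form → D7 A1.
U+07FC: 2-byte form → DF BC.
U+84034: 4-byte form → F2 84 80 B4.
U+13314: 4-byte form → F0 93 8C 94.
U+002B: 1-byte form → 2B.
Concatenated (13 bytes): D7 A1 DF BC F2 84 80 B4 F0 93 8C 94 2B.

D7 A1 DF BC F2 84 80 B4 F0 93 8C 94 2B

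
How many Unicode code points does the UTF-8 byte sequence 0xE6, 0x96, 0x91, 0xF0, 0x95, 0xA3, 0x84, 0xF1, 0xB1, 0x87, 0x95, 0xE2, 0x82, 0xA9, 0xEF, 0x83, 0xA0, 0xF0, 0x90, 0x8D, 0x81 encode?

Byte at offset 0: 0xE6 = 11100110 → 3-byte char (#1). Advance 3.
Byte at offset 3: 0xF0 = 11110000 → 4-byte char (#2). Advance 4.
Byte at offset 7: 0xF1 = 11110001 → 4-byte char (#3). Advance 4.
Byte at offset 11: 0xE2 = 11100010 → 3-byte char (#4). Advance 3.
Byte at offset 14: 0xEF = 11101111 → 3-byte char (#5). Advance 3.
Byte at offset 17: 0xF0 = 11110000 → 4-byte char (#6). Advance 4.
Reached end at offset 21 after 6 code points.

6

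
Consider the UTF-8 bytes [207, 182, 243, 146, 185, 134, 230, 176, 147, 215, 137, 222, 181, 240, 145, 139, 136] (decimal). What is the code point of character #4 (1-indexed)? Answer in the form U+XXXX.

U+05C9

Offset 0: leading byte 0xCF = 11001111 → 2-byte char #1 = CF B6.
Offset 2: leading byte 0xF3 = 11110011 → 4-byte char #2 = F3 92 B9 86.
Offset 6: leading byte 0xE6 = 11100110 → 3-byte char #3 = E6 B0 93.
Offset 9: leading byte 0xD7 = 11010111 → 2-byte char #4 = D7 89.
Leading byte 0xD7 = 11010111 matches 110xxxxx → 2-byte sequence.
Byte 1: 0xD7 = 11010111, payload 10111 (5 bits).
Byte 2: 0x89 = 10001001 (10xxxxxx ✓), payload 001001.
Concatenate: 10111001001 = 0x5C9 (11 bits → U+05C9).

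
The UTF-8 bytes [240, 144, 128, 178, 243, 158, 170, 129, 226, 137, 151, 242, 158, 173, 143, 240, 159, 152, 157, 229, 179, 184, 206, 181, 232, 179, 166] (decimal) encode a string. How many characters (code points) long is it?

8

Byte at offset 0: 0xF0 = 11110000 → 4-byte char (#1). Advance 4.
Byte at offset 4: 0xF3 = 11110011 → 4-byte char (#2). Advance 4.
Byte at offset 8: 0xE2 = 11100010 → 3-byte char (#3). Advance 3.
Byte at offset 11: 0xF2 = 11110010 → 4-byte char (#4). Advance 4.
Byte at offset 15: 0xF0 = 11110000 → 4-byte char (#5). Advance 4.
Byte at offset 19: 0xE5 = 11100101 → 3-byte char (#6). Advance 3.
Byte at offset 22: 0xCE = 11001110 → 2-byte char (#7). Advance 2.
Byte at offset 24: 0xE8 = 11101000 → 3-byte char (#8). Advance 3.
Reached end at offset 27 after 8 code points.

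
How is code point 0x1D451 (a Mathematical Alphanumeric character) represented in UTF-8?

U+1D451 = 0x1D451 = 119889 decimal. In range U+10000–U+10FFFF → 4-byte form: 11110xxx 10xxxxxx 10xxxxxx 10xxxxxx.
Binary (21 bits): 000011101010001010001.
Split 3+6+6+6: 000 | 011101 | 010001 | 010001.
Byte 1: 11110000 = 0xF0.
Byte 2: 10011101 = 0x9D.
Byte 3: 10010001 = 0x91.
Byte 4: 10010001 = 0x91.

F0 9D 91 91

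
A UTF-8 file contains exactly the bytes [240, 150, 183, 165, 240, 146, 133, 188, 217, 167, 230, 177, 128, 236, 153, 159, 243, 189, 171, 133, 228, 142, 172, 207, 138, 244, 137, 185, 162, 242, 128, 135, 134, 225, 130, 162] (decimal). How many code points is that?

11

Byte at offset 0: 0xF0 = 11110000 → 4-byte char (#1). Advance 4.
Byte at offset 4: 0xF0 = 11110000 → 4-byte char (#2). Advance 4.
Byte at offset 8: 0xD9 = 11011001 → 2-byte char (#3). Advance 2.
Byte at offset 10: 0xE6 = 11100110 → 3-byte char (#4). Advance 3.
Byte at offset 13: 0xEC = 11101100 → 3-byte char (#5). Advance 3.
Byte at offset 16: 0xF3 = 11110011 → 4-byte char (#6). Advance 4.
Byte at offset 20: 0xE4 = 11100100 → 3-byte char (#7). Advance 3.
Byte at offset 23: 0xCF = 11001111 → 2-byte char (#8). Advance 2.
Byte at offset 25: 0xF4 = 11110100 → 4-byte char (#9). Advance 4.
Byte at offset 29: 0xF2 = 11110010 → 4-byte char (#10). Advance 4.
Byte at offset 33: 0xE1 = 11100001 → 3-byte char (#11). Advance 3.
Reached end at offset 36 after 11 code points.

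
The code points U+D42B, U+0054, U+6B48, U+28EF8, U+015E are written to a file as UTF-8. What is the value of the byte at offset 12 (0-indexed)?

U+D42B → 3-byte form ED 90 AB at offsets 0–2.
U+0054 → 1-byte form 54 at offsets 3–3.
U+6B48 → 3-byte form E6 AD 88 at offsets 4–6.
U+28EF8 → 4-byte form F0 A8 BB B8 at offsets 7–10.
U+015E → 2-byte form C5 9E at offsets 11–12.
Offset 12 falls in char 5's range; it's byte 2 of C5 9E = 0x9E.

0x9E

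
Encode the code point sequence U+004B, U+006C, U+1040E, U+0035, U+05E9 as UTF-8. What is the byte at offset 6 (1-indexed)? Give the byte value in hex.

1-indexed offset 6 is 0-indexed offset 5.
U+004B → 1-byte form 4B at offsets 0–0.
U+006C → 1-byte form 6C at offsets 1–1.
U+1040E → 4-byte form F0 90 90 8E at offsets 2–5.
Offset 5 falls in char 3's range; it's byte 4 of F0 90 90 8E = 0x8E.

0x8E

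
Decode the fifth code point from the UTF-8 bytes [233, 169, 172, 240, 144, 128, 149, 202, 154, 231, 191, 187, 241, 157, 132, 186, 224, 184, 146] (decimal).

U+5D13A

Offset 0: leading byte 0xE9 = 11101001 → 3-byte char #1 = E9 A9 AC.
Offset 3: leading byte 0xF0 = 11110000 → 4-byte char #2 = F0 90 80 95.
Offset 7: leading byte 0xCA = 11001010 → 2-byte char #3 = CA 9A.
Offset 9: leading byte 0xE7 = 11100111 → 3-byte char #4 = E7 BF BB.
Offset 12: leading byte 0xF1 = 11110001 → 4-byte char #5 = F1 9D 84 BA.
Leading byte 0xF1 = 11110001 matches 11110xxx → 4-byte sequence.
Byte 1: 0xF1 = 11110001, payload 001 (3 bits).
Byte 2: 0x9D = 10011101 (10xxxxxx ✓), payload 011101.
Byte 3: 0x84 = 10000100 (10xxxxxx ✓), payload 000100.
Byte 4: 0xBA = 10111010 (10xxxxxx ✓), payload 111010.
Concatenate: 001011101000100111010 = 0x5D13A (21 bits → U+5D13A).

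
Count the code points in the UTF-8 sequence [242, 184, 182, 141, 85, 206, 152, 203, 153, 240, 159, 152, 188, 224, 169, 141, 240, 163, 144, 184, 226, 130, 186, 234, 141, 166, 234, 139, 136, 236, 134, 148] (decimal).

11

Byte at offset 0: 0xF2 = 11110010 → 4-byte char (#1). Advance 4.
Byte at offset 4: 0x55 = 01010101 → 1-byte char (#2). Advance 1.
Byte at offset 5: 0xCE = 11001110 → 2-byte char (#3). Advance 2.
Byte at offset 7: 0xCB = 11001011 → 2-byte char (#4). Advance 2.
Byte at offset 9: 0xF0 = 11110000 → 4-byte char (#5). Advance 4.
Byte at offset 13: 0xE0 = 11100000 → 3-byte char (#6). Advance 3.
Byte at offset 16: 0xF0 = 11110000 → 4-byte char (#7). Advance 4.
Byte at offset 20: 0xE2 = 11100010 → 3-byte char (#8). Advance 3.
Byte at offset 23: 0xEA = 11101010 → 3-byte char (#9). Advance 3.
Byte at offset 26: 0xEA = 11101010 → 3-byte char (#10). Advance 3.
Byte at offset 29: 0xEC = 11101100 → 3-byte char (#11). Advance 3.
Reached end at offset 32 after 11 code points.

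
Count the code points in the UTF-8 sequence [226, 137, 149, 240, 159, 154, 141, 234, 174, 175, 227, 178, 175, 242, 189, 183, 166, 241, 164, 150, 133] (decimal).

6

Byte at offset 0: 0xE2 = 11100010 → 3-byte char (#1). Advance 3.
Byte at offset 3: 0xF0 = 11110000 → 4-byte char (#2). Advance 4.
Byte at offset 7: 0xEA = 11101010 → 3-byte char (#3). Advance 3.
Byte at offset 10: 0xE3 = 11100011 → 3-byte char (#4). Advance 3.
Byte at offset 13: 0xF2 = 11110010 → 4-byte char (#5). Advance 4.
Byte at offset 17: 0xF1 = 11110001 → 4-byte char (#6). Advance 4.
Reached end at offset 21 after 6 code points.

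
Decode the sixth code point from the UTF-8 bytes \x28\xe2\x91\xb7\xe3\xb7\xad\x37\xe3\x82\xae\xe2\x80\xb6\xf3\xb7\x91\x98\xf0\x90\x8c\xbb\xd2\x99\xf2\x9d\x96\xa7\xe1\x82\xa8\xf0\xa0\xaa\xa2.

U+2036

Offset 0: leading byte 0x28 = 00101000 → 1-byte char #1 = 28.
Offset 1: leading byte 0xE2 = 11100010 → 3-byte char #2 = E2 91 B7.
Offset 4: leading byte 0xE3 = 11100011 → 3-byte char #3 = E3 B7 AD.
Offset 7: leading byte 0x37 = 00110111 → 1-byte char #4 = 37.
Offset 8: leading byte 0xE3 = 11100011 → 3-byte char #5 = E3 82 AE.
Offset 11: leading byte 0xE2 = 11100010 → 3-byte char #6 = E2 80 B6.
Leading byte 0xE2 = 11100010 matches 1110xxxx → 3-byte sequence.
Byte 1: 0xE2 = 11100010, payload 0010 (4 bits).
Byte 2: 0x80 = 10000000 (10xxxxxx ✓), payload 000000.
Byte 3: 0xB6 = 10110110 (10xxxxxx ✓), payload 110110.
Concatenate: 0010000000110110 = 0x2036 (16 bits → U+2036).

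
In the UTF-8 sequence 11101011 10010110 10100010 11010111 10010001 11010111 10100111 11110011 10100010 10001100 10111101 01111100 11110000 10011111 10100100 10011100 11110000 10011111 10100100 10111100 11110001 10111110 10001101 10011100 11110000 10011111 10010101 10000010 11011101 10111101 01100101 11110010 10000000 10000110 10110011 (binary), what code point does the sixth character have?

U+1F91C

Offset 0: leading byte 0xEB = 11101011 → 3-byte char #1 = EB 96 A2.
Offset 3: leading byte 0xD7 = 11010111 → 2-byte char #2 = D7 91.
Offset 5: leading byte 0xD7 = 11010111 → 2-byte char #3 = D7 A7.
Offset 7: leading byte 0xF3 = 11110011 → 4-byte char #4 = F3 A2 8C BD.
Offset 11: leading byte 0x7C = 01111100 → 1-byte char #5 = 7C.
Offset 12: leading byte 0xF0 = 11110000 → 4-byte char #6 = F0 9F A4 9C.
Leading byte 0xF0 = 11110000 matches 11110xxx → 4-byte sequence.
Byte 1: 0xF0 = 11110000, payload 000 (3 bits).
Byte 2: 0x9F = 10011111 (10xxxxxx ✓), payload 011111.
Byte 3: 0xA4 = 10100100 (10xxxxxx ✓), payload 100100.
Byte 4: 0x9C = 10011100 (10xxxxxx ✓), payload 011100.
Concatenate: 000011111100100011100 = 0x1F91C (21 bits → U+1F91C).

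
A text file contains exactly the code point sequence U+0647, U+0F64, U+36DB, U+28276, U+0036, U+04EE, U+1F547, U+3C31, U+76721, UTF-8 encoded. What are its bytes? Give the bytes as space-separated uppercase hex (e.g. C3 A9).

D9 87 E0 BD A4 E3 9B 9B F0 A8 89 B6 36 D3 AE F0 9F 95 87 E3 B0 B1 F1 B6 9C A1

U+0647: 2-byte form → D9 87.
U+0F64: 3-byte form → E0 BD A4.
U+36DB: 3-byte form → E3 9B 9B.
U+28276: 4-byte form → F0 A8 89 B6.
U+0036: 1-byte form → 36.
U+04EE: 2-byte form → D3 AE.
U+1F547: 4-byte form → F0 9F 95 87.
U+3C31: 3-byte form → E3 B0 B1.
U+76721: 4-byte form → F1 B6 9C A1.
Concatenated (26 bytes): D9 87 E0 BD A4 E3 9B 9B F0 A8 89 B6 36 D3 AE F0 9F 95 87 E3 B0 B1 F1 B6 9C A1.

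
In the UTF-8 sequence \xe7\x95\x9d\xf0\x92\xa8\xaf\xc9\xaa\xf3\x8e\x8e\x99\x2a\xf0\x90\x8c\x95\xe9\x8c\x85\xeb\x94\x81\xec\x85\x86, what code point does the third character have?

Offset 0: leading byte 0xE7 = 11100111 → 3-byte char #1 = E7 95 9D.
Offset 3: leading byte 0xF0 = 11110000 → 4-byte char #2 = F0 92 A8 AF.
Offset 7: leading byte 0xC9 = 11001001 → 2-byte char #3 = C9 AA.
Leading byte 0xC9 = 11001001 matches 110xxxxx → 2-byte sequence.
Byte 1: 0xC9 = 11001001, payload 01001 (5 bits).
Byte 2: 0xAA = 10101010 (10xxxxxx ✓), payload 101010.
Concatenate: 01001101010 = 0x26A (11 bits → U+026A).

U+026A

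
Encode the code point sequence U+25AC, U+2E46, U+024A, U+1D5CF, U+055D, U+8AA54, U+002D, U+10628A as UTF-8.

E2 96 AC E2 B9 86 C9 8A F0 9D 97 8F D5 9D F2 8A A9 94 2D F4 86 8A 8A

U+25AC: 3-byte form → E2 96 AC.
U+2E46: 3-byte form → E2 B9 86.
U+024A: 2-byte form → C9 8A.
U+1D5CF: 4-byte form → F0 9D 97 8F.
U+055D: 2-byte form → D5 9D.
U+8AA54: 4-byte form → F2 8A A9 94.
U+002D: 1-byte form → 2D.
U+10628A: 4-byte form → F4 86 8A 8A.
Concatenated (23 bytes): E2 96 AC E2 B9 86 C9 8A F0 9D 97 8F D5 9D F2 8A A9 94 2D F4 86 8A 8A.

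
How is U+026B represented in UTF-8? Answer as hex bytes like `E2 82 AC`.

C9 AB

U+026B = 0x26B = 619 decimal. In range U+0080–U+07FF → 2-byte form: 110xxxxx 10xxxxxx.
Binary (11 bits): 01001101011.
Split 5+6: 01001 | 101011.
Byte 1: 11001001 = 0xC9.
Byte 2: 10101011 = 0xAB.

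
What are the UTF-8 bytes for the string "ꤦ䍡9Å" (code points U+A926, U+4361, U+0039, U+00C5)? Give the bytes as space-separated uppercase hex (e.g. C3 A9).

EA A4 A6 E4 8D A1 39 C3 85

U+A926: 3-byte form → EA A4 A6.
U+4361: 3-byte form → E4 8D A1.
U+0039: 1-byte form → 39.
U+00C5: 2-byte form → C3 85.
Concatenated (9 bytes): EA A4 A6 E4 8D A1 39 C3 85.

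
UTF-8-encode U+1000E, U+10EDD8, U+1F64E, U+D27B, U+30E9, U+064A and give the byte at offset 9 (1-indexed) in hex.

0xF0

1-indexed offset 9 is 0-indexed offset 8.
U+1000E → 4-byte form F0 90 80 8E at offsets 0–3.
U+10EDD8 → 4-byte form F4 8E B7 98 at offsets 4–7.
U+1F64E → 4-byte form F0 9F 99 8E at offsets 8–11.
Offset 8 falls in char 3's range; it's byte 1 of F0 9F 99 8E = 0xF0.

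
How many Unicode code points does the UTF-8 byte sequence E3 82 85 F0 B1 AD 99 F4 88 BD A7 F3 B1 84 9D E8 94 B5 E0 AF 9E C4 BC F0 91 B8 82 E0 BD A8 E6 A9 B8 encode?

10

Byte at offset 0: 0xE3 = 11100011 → 3-byte char (#1). Advance 3.
Byte at offset 3: 0xF0 = 11110000 → 4-byte char (#2). Advance 4.
Byte at offset 7: 0xF4 = 11110100 → 4-byte char (#3). Advance 4.
Byte at offset 11: 0xF3 = 11110011 → 4-byte char (#4). Advance 4.
Byte at offset 15: 0xE8 = 11101000 → 3-byte char (#5). Advance 3.
Byte at offset 18: 0xE0 = 11100000 → 3-byte char (#6). Advance 3.
Byte at offset 21: 0xC4 = 11000100 → 2-byte char (#7). Advance 2.
Byte at offset 23: 0xF0 = 11110000 → 4-byte char (#8). Advance 4.
Byte at offset 27: 0xE0 = 11100000 → 3-byte char (#9). Advance 3.
Byte at offset 30: 0xE6 = 11100110 → 3-byte char (#10). Advance 3.
Reached end at offset 33 after 10 code points.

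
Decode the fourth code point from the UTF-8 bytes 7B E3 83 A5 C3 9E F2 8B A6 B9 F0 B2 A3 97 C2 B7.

Offset 0: leading byte 0x7B = 01111011 → 1-byte char #1 = 7B.
Offset 1: leading byte 0xE3 = 11100011 → 3-byte char #2 = E3 83 A5.
Offset 4: leading byte 0xC3 = 11000011 → 2-byte char #3 = C3 9E.
Offset 6: leading byte 0xF2 = 11110010 → 4-byte char #4 = F2 8B A6 B9.
Leading byte 0xF2 = 11110010 matches 11110xxx → 4-byte sequence.
Byte 1: 0xF2 = 11110010, payload 010 (3 bits).
Byte 2: 0x8B = 10001011 (10xxxxxx ✓), payload 001011.
Byte 3: 0xA6 = 10100110 (10xxxxxx ✓), payload 100110.
Byte 4: 0xB9 = 10111001 (10xxxxxx ✓), payload 111001.
Concatenate: 010001011100110111001 = 0x8B9B9 (21 bits → U+8B9B9).

U+8B9B9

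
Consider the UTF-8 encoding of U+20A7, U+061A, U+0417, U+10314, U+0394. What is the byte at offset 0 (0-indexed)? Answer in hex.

U+20A7 → 3-byte form E2 82 A7 at offsets 0–2.
Offset 0 falls in char 1's range; it's byte 1 of E2 82 A7 = 0xE2.

0xE2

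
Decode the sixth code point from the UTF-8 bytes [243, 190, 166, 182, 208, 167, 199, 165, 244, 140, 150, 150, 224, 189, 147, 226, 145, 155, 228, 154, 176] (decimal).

Offset 0: leading byte 0xF3 = 11110011 → 4-byte char #1 = F3 BE A6 B6.
Offset 4: leading byte 0xD0 = 11010000 → 2-byte char #2 = D0 A7.
Offset 6: leading byte 0xC7 = 11000111 → 2-byte char #3 = C7 A5.
Offset 8: leading byte 0xF4 = 11110100 → 4-byte char #4 = F4 8C 96 96.
Offset 12: leading byte 0xE0 = 11100000 → 3-byte char #5 = E0 BD 93.
Offset 15: leading byte 0xE2 = 11100010 → 3-byte char #6 = E2 91 9B.
Leading byte 0xE2 = 11100010 matches 1110xxxx → 3-byte sequence.
Byte 1: 0xE2 = 11100010, payload 0010 (4 bits).
Byte 2: 0x91 = 10010001 (10xxxxxx ✓), payload 010001.
Byte 3: 0x9B = 10011011 (10xxxxxx ✓), payload 011011.
Concatenate: 0010010001011011 = 0x245B (16 bits → U+245B).

U+245B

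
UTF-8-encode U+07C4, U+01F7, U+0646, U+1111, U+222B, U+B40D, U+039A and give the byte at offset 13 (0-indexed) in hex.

0x90

U+07C4 → 2-byte form DF 84 at offsets 0–1.
U+01F7 → 2-byte form C7 B7 at offsets 2–3.
U+0646 → 2-byte form D9 86 at offsets 4–5.
U+1111 → 3-byte form E1 84 91 at offsets 6–8.
U+222B → 3-byte form E2 88 AB at offsets 9–11.
U+B40D → 3-byte form EB 90 8D at offsets 12–14.
Offset 13 falls in char 6's range; it's byte 2 of EB 90 8D = 0x90.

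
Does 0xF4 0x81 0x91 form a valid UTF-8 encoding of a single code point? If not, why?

invalid (sequence truncated)

Leading byte 0xF4 = 11110100 → 4-byte form, but only 3 bytes are present.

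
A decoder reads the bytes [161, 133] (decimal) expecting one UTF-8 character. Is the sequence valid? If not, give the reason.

invalid (continuation byte with no leading byte)

Byte 0xA1 = 10100001 has the form 10xxxxxx — a continuation byte — but there is no preceding leading byte.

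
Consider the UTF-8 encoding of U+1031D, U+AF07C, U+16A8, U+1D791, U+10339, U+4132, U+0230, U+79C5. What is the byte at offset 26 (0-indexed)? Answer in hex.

0x85

U+1031D → 4-byte form F0 90 8C 9D at offsets 0–3.
U+AF07C → 4-byte form F2 AF 81 BC at offsets 4–7.
U+16A8 → 3-byte form E1 9A A8 at offsets 8–10.
U+1D791 → 4-byte form F0 9D 9E 91 at offsets 11–14.
U+10339 → 4-byte form F0 90 8C B9 at offsets 15–18.
U+4132 → 3-byte form E4 84 B2 at offsets 19–21.
U+0230 → 2-byte form C8 B0 at offsets 22–23.
U+79C5 → 3-byte form E7 A7 85 at offsets 24–26.
Offset 26 falls in char 8's range; it's byte 3 of E7 A7 85 = 0x85.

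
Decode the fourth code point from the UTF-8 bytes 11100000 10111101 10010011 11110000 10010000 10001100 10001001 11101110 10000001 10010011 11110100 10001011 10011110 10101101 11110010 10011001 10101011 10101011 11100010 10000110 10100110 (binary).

U+10B7AD

Offset 0: leading byte 0xE0 = 11100000 → 3-byte char #1 = E0 BD 93.
Offset 3: leading byte 0xF0 = 11110000 → 4-byte char #2 = F0 90 8C 89.
Offset 7: leading byte 0xEE = 11101110 → 3-byte char #3 = EE 81 93.
Offset 10: leading byte 0xF4 = 11110100 → 4-byte char #4 = F4 8B 9E AD.
Leading byte 0xF4 = 11110100 matches 11110xxx → 4-byte sequence.
Byte 1: 0xF4 = 11110100, payload 100 (3 bits).
Byte 2: 0x8B = 10001011 (10xxxxxx ✓), payload 001011.
Byte 3: 0x9E = 10011110 (10xxxxxx ✓), payload 011110.
Byte 4: 0xAD = 10101101 (10xxxxxx ✓), payload 101101.
Concatenate: 100001011011110101101 = 0x10B7AD (21 bits → U+10B7AD).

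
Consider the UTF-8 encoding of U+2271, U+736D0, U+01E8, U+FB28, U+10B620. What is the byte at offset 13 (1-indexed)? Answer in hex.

1-indexed offset 13 is 0-indexed offset 12.
U+2271 → 3-byte form E2 89 B1 at offsets 0–2.
U+736D0 → 4-byte form F1 B3 9B 90 at offsets 3–6.
U+01E8 → 2-byte form C7 A8 at offsets 7–8.
U+FB28 → 3-byte form EF AC A8 at offsets 9–11.
U+10B620 → 4-byte form F4 8B 98 A0 at offsets 12–15.
Offset 12 falls in char 5's range; it's byte 1 of F4 8B 98 A0 = 0xF4.

0xF4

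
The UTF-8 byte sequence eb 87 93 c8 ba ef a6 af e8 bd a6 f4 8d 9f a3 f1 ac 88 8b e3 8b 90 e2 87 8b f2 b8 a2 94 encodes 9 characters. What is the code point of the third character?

Offset 0: leading byte 0xEB = 11101011 → 3-byte char #1 = EB 87 93.
Offset 3: leading byte 0xC8 = 11001000 → 2-byte char #2 = C8 BA.
Offset 5: leading byte 0xEF = 11101111 → 3-byte char #3 = EF A6 AF.
Leading byte 0xEF = 11101111 matches 1110xxxx → 3-byte sequence.
Byte 1: 0xEF = 11101111, payload 1111 (4 bits).
Byte 2: 0xA6 = 10100110 (10xxxxxx ✓), payload 100110.
Byte 3: 0xAF = 10101111 (10xxxxxx ✓), payload 101111.
Concatenate: 1111100110101111 = 0xF9AF (16 bits → U+F9AF).

U+F9AF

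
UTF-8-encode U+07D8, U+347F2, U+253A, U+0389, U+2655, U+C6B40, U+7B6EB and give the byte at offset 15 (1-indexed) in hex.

1-indexed offset 15 is 0-indexed offset 14.
U+07D8 → 2-byte form DF 98 at offsets 0–1.
U+347F2 → 4-byte form F0 B4 9F B2 at offsets 2–5.
U+253A → 3-byte form E2 94 BA at offsets 6–8.
U+0389 → 2-byte form CE 89 at offsets 9–10.
U+2655 → 3-byte form E2 99 95 at offsets 11–13.
U+C6B40 → 4-byte form F3 86 AD 80 at offsets 14–17.
Offset 14 falls in char 6's range; it's byte 1 of F3 86 AD 80 = 0xF3.

0xF3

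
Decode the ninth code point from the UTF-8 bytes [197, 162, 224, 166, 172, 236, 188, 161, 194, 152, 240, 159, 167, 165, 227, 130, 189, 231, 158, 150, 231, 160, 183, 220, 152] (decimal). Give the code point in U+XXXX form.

U+0718

Offset 0: leading byte 0xC5 = 11000101 → 2-byte char #1 = C5 A2.
Offset 2: leading byte 0xE0 = 11100000 → 3-byte char #2 = E0 A6 AC.
Offset 5: leading byte 0xEC = 11101100 → 3-byte char #3 = EC BC A1.
Offset 8: leading byte 0xC2 = 11000010 → 2-byte char #4 = C2 98.
Offset 10: leading byte 0xF0 = 11110000 → 4-byte char #5 = F0 9F A7 A5.
Offset 14: leading byte 0xE3 = 11100011 → 3-byte char #6 = E3 82 BD.
Offset 17: leading byte 0xE7 = 11100111 → 3-byte char #7 = E7 9E 96.
Offset 20: leading byte 0xE7 = 11100111 → 3-byte char #8 = E7 A0 B7.
Offset 23: leading byte 0xDC = 11011100 → 2-byte char #9 = DC 98.
Leading byte 0xDC = 11011100 matches 110xxxxx → 2-byte sequence.
Byte 1: 0xDC = 11011100, payload 11100 (5 bits).
Byte 2: 0x98 = 10011000 (10xxxxxx ✓), payload 011000.
Concatenate: 11100011000 = 0x718 (11 bits → U+0718).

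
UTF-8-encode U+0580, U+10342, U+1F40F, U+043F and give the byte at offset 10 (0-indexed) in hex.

U+0580 → 2-byte form D6 80 at offsets 0–1.
U+10342 → 4-byte form F0 90 8D 82 at offsets 2–5.
U+1F40F → 4-byte form F0 9F 90 8F at offsets 6–9.
U+043F → 2-byte form D0 BF at offsets 10–11.
Offset 10 falls in char 4's range; it's byte 1 of D0 BF = 0xD0.

0xD0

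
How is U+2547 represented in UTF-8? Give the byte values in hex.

U+2547 = 0x2547 = 9543 decimal. In range U+0800–U+FFFF → 3-byte form: 1110xxxx 10xxxxxx 10xxxxxx.
Binary (16 bits): 0010010101000111.
Split 4+6+6: 0010 | 010101 | 000111.
Byte 1: 11100010 = 0xE2.
Byte 2: 10010101 = 0x95.
Byte 3: 10000111 = 0x87.

E2 95 87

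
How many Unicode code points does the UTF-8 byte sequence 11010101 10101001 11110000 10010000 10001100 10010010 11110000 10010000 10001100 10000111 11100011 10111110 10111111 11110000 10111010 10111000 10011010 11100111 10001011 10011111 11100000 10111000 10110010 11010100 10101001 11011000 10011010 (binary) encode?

9

Byte at offset 0: 0xD5 = 11010101 → 2-byte char (#1). Advance 2.
Byte at offset 2: 0xF0 = 11110000 → 4-byte char (#2). Advance 4.
Byte at offset 6: 0xF0 = 11110000 → 4-byte char (#3). Advance 4.
Byte at offset 10: 0xE3 = 11100011 → 3-byte char (#4). Advance 3.
Byte at offset 13: 0xF0 = 11110000 → 4-byte char (#5). Advance 4.
Byte at offset 17: 0xE7 = 11100111 → 3-byte char (#6). Advance 3.
Byte at offset 20: 0xE0 = 11100000 → 3-byte char (#7). Advance 3.
Byte at offset 23: 0xD4 = 11010100 → 2-byte char (#8). Advance 2.
Byte at offset 25: 0xD8 = 11011000 → 2-byte char (#9). Advance 2.
Reached end at offset 27 after 9 code points.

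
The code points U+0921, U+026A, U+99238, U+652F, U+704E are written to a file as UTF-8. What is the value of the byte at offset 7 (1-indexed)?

0x99

1-indexed offset 7 is 0-indexed offset 6.
U+0921 → 3-byte form E0 A4 A1 at offsets 0–2.
U+026A → 2-byte form C9 AA at offsets 3–4.
U+99238 → 4-byte form F2 99 88 B8 at offsets 5–8.
Offset 6 falls in char 3's range; it's byte 2 of F2 99 88 B8 = 0x99.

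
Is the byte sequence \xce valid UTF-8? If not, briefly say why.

invalid (sequence truncated)

Leading byte 0xCE = 11001110 → 2-byte form, but only 1 byte is present.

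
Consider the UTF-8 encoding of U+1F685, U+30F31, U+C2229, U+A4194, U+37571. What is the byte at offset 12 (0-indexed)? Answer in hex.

0xF2

U+1F685 → 4-byte form F0 9F 9A 85 at offsets 0–3.
U+30F31 → 4-byte form F0 B0 BC B1 at offsets 4–7.
U+C2229 → 4-byte form F3 82 88 A9 at offsets 8–11.
U+A4194 → 4-byte form F2 A4 86 94 at offsets 12–15.
Offset 12 falls in char 4's range; it's byte 1 of F2 A4 86 94 = 0xF2.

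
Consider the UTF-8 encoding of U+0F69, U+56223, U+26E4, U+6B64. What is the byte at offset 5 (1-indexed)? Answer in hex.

1-indexed offset 5 is 0-indexed offset 4.
U+0F69 → 3-byte form E0 BD A9 at offsets 0–2.
U+56223 → 4-byte form F1 96 88 A3 at offsets 3–6.
Offset 4 falls in char 2's range; it's byte 2 of F1 96 88 A3 = 0x96.

0x96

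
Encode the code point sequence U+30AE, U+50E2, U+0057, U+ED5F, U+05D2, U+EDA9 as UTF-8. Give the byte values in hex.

E3 82 AE E5 83 A2 57 EE B5 9F D7 92 EE B6 A9

U+30AE: 3-byte form → E3 82 AE.
U+50E2: 3-byte form → E5 83 A2.
U+0057: 1-byte form → 57.
U+ED5F: 3-byte form → EE B5 9F.
U+05D2: 2-byte form → D7 92.
U+EDA9: 3-byte form → EE B6 A9.
Concatenated (15 bytes): E3 82 AE E5 83 A2 57 EE B5 9F D7 92 EE B6 A9.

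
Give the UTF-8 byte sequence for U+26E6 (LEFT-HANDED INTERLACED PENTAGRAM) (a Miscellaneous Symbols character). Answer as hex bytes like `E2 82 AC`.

U+26E6 = 0x26E6 = 9958 decimal. In range U+0800–U+FFFF → 3-byte form: 1110xxxx 10xxxxxx 10xxxxxx.
Binary (16 bits): 0010011011100110.
Split 4+6+6: 0010 | 011011 | 100110.
Byte 1: 11100010 = 0xE2.
Byte 2: 10011011 = 0x9B.
Byte 3: 10100110 = 0xA6.

E2 9B A6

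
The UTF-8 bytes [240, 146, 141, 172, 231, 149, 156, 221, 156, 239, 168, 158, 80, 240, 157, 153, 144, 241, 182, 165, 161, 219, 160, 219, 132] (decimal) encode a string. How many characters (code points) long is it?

Byte at offset 0: 0xF0 = 11110000 → 4-byte char (#1). Advance 4.
Byte at offset 4: 0xE7 = 11100111 → 3-byte char (#2). Advance 3.
Byte at offset 7: 0xDD = 11011101 → 2-byte char (#3). Advance 2.
Byte at offset 9: 0xEF = 11101111 → 3-byte char (#4). Advance 3.
Byte at offset 12: 0x50 = 01010000 → 1-byte char (#5). Advance 1.
Byte at offset 13: 0xF0 = 11110000 → 4-byte char (#6). Advance 4.
Byte at offset 17: 0xF1 = 11110001 → 4-byte char (#7). Advance 4.
Byte at offset 21: 0xDB = 11011011 → 2-byte char (#8). Advance 2.
Byte at offset 23: 0xDB = 11011011 → 2-byte char (#9). Advance 2.
Reached end at offset 25 after 9 code points.

9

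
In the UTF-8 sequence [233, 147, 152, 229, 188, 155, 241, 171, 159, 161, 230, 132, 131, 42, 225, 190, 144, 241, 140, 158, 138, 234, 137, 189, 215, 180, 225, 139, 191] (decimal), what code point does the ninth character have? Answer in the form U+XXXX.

Offset 0: leading byte 0xE9 = 11101001 → 3-byte char #1 = E9 93 98.
Offset 3: leading byte 0xE5 = 11100101 → 3-byte char #2 = E5 BC 9B.
Offset 6: leading byte 0xF1 = 11110001 → 4-byte char #3 = F1 AB 9F A1.
Offset 10: leading byte 0xE6 = 11100110 → 3-byte char #4 = E6 84 83.
Offset 13: leading byte 0x2A = 00101010 → 1-byte char #5 = 2A.
Offset 14: leading byte 0xE1 = 11100001 → 3-byte char #6 = E1 BE 90.
Offset 17: leading byte 0xF1 = 11110001 → 4-byte char #7 = F1 8C 9E 8A.
Offset 21: leading byte 0xEA = 11101010 → 3-byte char #8 = EA 89 BD.
Offset 24: leading byte 0xD7 = 11010111 → 2-byte char #9 = D7 B4.
Leading byte 0xD7 = 11010111 matches 110xxxxx → 2-byte sequence.
Byte 1: 0xD7 = 11010111, payload 10111 (5 bits).
Byte 2: 0xB4 = 10110100 (10xxxxxx ✓), payload 110100.
Concatenate: 10111110100 = 0x5F4 (11 bits → U+05F4).

U+05F4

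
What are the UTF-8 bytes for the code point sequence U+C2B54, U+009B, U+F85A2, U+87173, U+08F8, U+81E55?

F3 82 AD 94 C2 9B F3 B8 96 A2 F2 87 85 B3 E0 A3 B8 F2 81 B9 95

U+C2B54: 4-byte form → F3 82 AD 94.
U+009B: 2-byte form → C2 9B.
U+F85A2: 4-byte form → F3 B8 96 A2.
U+87173: 4-byte form → F2 87 85 B3.
U+08F8: 3-byte form → E0 A3 B8.
U+81E55: 4-byte form → F2 81 B9 95.
Concatenated (21 bytes): F3 82 AD 94 C2 9B F3 B8 96 A2 F2 87 85 B3 E0 A3 B8 F2 81 B9 95.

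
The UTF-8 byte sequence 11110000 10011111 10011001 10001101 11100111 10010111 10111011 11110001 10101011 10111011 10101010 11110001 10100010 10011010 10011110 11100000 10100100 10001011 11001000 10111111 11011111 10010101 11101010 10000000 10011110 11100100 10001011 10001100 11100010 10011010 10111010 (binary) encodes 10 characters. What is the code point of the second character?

U+75FB

Offset 0: leading byte 0xF0 = 11110000 → 4-byte char #1 = F0 9F 99 8D.
Offset 4: leading byte 0xE7 = 11100111 → 3-byte char #2 = E7 97 BB.
Leading byte 0xE7 = 11100111 matches 1110xxxx → 3-byte sequence.
Byte 1: 0xE7 = 11100111, payload 0111 (4 bits).
Byte 2: 0x97 = 10010111 (10xxxxxx ✓), payload 010111.
Byte 3: 0xBB = 10111011 (10xxxxxx ✓), payload 111011.
Concatenate: 0111010111111011 = 0x75FB (16 bits → U+75FB).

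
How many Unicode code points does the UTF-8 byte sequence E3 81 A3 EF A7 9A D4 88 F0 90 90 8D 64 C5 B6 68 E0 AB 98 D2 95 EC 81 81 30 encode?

Byte at offset 0: 0xE3 = 11100011 → 3-byte char (#1). Advance 3.
Byte at offset 3: 0xEF = 11101111 → 3-byte char (#2). Advance 3.
Byte at offset 6: 0xD4 = 11010100 → 2-byte char (#3). Advance 2.
Byte at offset 8: 0xF0 = 11110000 → 4-byte char (#4). Advance 4.
Byte at offset 12: 0x64 = 01100100 → 1-byte char (#5). Advance 1.
Byte at offset 13: 0xC5 = 11000101 → 2-byte char (#6). Advance 2.
Byte at offset 15: 0x68 = 01101000 → 1-byte char (#7). Advance 1.
Byte at offset 16: 0xE0 = 11100000 → 3-byte char (#8). Advance 3.
Byte at offset 19: 0xD2 = 11010010 → 2-byte char (#9). Advance 2.
Byte at offset 21: 0xEC = 11101100 → 3-byte char (#10). Advance 3.
Byte at offset 24: 0x30 = 00110000 → 1-byte char (#11). Advance 1.
Reached end at offset 25 after 11 code points.

11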